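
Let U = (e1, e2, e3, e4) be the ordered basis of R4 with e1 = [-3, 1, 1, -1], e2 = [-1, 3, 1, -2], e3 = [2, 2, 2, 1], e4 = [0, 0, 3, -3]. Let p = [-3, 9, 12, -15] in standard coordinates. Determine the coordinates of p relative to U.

We seek scalars with c_1 e1 + ... + c_4 e4 = p; equivalently solve M c = p where the columns of M are e1, ..., e4.
Gaussian elimination on [M | p] yields c = (0, 3, 0, 3).
Check: 0·e1 + 3e2 + 0·e3 + 3e4 = [-3, 9, 12, -15].

[0, 3, 0, 3]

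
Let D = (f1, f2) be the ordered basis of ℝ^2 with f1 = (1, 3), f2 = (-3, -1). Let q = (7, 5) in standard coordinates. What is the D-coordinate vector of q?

We seek scalars with c_1 f1 + c_2 f2 = q; equivalently solve M c = q where the columns of M are f1, f2.
System: c_1 - 3c_2 = 7, 3c_1 - c_2 = 5; solving gives c_1 = 1, c_2 = -2.
Check: f1 - 2f2 = (7, 5).

(1, -2)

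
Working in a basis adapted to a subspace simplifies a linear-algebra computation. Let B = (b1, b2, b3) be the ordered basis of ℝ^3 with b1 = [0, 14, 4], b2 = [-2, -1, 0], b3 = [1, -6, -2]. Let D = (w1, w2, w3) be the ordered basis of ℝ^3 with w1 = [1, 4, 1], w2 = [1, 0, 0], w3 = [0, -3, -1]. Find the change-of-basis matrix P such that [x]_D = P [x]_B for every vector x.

[[2, -1, 0], [-2, -1, 1], [-2, -1, 2]]

Let M have columns bj and N have columns wj. Then for every x, N [x]_D = x = M [x]_B, so P = N^(-1) M.
Since det N = 1, N^(-1) has integer entries; multiplying gives P = [[2, -1, 0], [-2, -1, 1], [-2, -1, 2]].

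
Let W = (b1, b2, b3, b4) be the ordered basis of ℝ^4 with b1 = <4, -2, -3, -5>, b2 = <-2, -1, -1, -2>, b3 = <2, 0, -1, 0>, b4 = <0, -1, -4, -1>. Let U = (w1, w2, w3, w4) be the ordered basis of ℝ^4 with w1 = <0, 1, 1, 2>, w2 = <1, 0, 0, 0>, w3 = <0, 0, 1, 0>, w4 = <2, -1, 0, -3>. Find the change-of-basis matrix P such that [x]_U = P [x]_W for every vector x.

[[-1, -1, 0, -2], [2, -2, 2, 2], [-2, 0, -1, -2], [1, 0, 0, -1]]

Let M have columns bj and N have columns wj. Then for every x, N [x]_U = x = M [x]_W, so P = N^(-1) M.
Since det N = 1, N^(-1) has integer entries; multiplying gives P = [[-1, -1, 0, -2], [2, -2, 2, 2], [-2, 0, -1, -2], [1, 0, 0, -1]].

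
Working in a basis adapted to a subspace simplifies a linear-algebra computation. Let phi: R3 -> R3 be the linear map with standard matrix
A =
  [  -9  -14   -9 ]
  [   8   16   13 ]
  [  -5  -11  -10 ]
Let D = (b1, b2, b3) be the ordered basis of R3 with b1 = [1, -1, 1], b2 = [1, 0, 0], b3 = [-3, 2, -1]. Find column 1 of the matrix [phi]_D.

Column 1 of [phi]_D is the D-coordinate vector of phi(b1).
In standard coordinates phi(b1) = A b1 = [-4, 5, -4].
Converting to D: [-4, 5, -4] = -3b1 + 2b2 + b3, so the coordinate vector is [-3, 2, 1].

[-3, 2, 1]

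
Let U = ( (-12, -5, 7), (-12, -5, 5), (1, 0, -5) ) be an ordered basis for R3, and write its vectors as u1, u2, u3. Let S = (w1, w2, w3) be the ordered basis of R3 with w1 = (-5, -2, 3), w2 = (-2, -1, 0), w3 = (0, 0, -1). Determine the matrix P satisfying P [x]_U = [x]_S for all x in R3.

Take x = uj: its U-coordinates are the j-th standard unit vector, so P e_j — column j of P — equals [uj]_S.
u1 = 2w1 + w2 - w3, giving column 1 = (2, 1, -1); repeating for each j gives P = [[2, 2, -1], [1, 1, 2], [-1, 1, 2]].

[[2, 2, -1], [1, 1, 2], [-1, 1, 2]]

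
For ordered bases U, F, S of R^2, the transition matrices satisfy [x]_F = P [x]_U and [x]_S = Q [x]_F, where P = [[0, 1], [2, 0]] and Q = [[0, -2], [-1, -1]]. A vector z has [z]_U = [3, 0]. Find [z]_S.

First [z]_F = P [z]_U = [0, 6].
Then [z]_S = Q [z]_F = [-12, -6].

[-12, -6]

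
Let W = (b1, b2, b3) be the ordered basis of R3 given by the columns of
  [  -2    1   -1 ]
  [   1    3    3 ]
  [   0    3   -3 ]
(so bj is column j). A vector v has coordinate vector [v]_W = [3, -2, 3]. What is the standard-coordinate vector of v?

The coordinates say v = 3b1 - 2b2 + 3b3; adding the scaled basis vectors gives [-11, 6, -15].

[-11, 6, -15]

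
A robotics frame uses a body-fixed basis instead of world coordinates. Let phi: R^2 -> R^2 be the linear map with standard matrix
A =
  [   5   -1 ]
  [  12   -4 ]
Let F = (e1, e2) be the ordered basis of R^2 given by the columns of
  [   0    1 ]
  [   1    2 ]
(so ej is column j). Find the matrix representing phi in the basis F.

[[-2, -2], [-1, 3]]

Let P have columns e1, e2. Then [phi]_F = P^(-1) A P.
Here det P = -1, so P^(-1) is integer; computing A P first and then P^(-1)(A P) gives [[-2, -2], [-1, 3]].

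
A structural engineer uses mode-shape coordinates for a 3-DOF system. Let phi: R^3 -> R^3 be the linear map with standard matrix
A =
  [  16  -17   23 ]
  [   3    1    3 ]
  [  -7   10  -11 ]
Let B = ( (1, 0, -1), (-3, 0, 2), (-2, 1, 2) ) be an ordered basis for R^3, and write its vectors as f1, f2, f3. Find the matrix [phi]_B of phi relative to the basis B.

[[2, 1, 2], [3, 3, 1], [0, -3, 1]]

The j-th column of [phi]_B is [phi(fj)]_B.
phi(f1) = A f1 = (-7, 0, 4) = 2f1 + 3f2 + 0·f3, so column 1 is (2, 3, 0).
Repeating for f2, f3 and assembling the columns gives [[2, 1, 2], [3, 3, 1], [0, -3, 1]].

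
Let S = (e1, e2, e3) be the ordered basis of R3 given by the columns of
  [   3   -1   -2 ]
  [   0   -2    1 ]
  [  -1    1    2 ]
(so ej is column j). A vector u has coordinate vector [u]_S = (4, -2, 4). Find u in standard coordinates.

By definition u = 4e1 - 2e2 + 4e3.
Summing componentwise gives (6, 8, 2).

(6, 8, 2)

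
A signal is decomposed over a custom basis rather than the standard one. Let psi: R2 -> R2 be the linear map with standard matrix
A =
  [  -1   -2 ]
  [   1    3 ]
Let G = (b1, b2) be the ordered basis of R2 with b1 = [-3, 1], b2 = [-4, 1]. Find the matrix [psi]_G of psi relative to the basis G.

[[1, -2], [-1, 1]]

With P the matrix whose columns are b1, b2, [psi]_G = P^(-1) A P.
Column by column: psi(b1) = A b1 = [1, 0]; its G-coordinates [1, -1] give column 1.
Continuing for each basis vector yields [psi]_G = [[1, -2], [-1, 1]].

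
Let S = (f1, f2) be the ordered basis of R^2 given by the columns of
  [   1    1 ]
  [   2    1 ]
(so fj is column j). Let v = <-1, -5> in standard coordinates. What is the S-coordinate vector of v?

<-4, 3>

Write v = c_1 f1 + c_2 f2 and solve for the c_i.
System: c_1 + c_2 = -1, 2c_1 + c_2 = -5; solving gives c_1 = -4, c_2 = 3.
Check: -4f1 + 3f2 = <-1, -5>.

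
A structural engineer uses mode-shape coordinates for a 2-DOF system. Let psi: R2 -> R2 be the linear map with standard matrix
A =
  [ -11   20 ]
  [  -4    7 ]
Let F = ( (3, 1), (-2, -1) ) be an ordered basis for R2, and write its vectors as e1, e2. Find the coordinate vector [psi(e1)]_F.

(-3, 2)

Column 1 of [psi]_F is the F-coordinate vector of psi(e1).
In standard coordinates psi(e1) = A e1 = (-13, -5).
Converting to F: (-13, -5) = -3e1 + 2e2, so the coordinate vector is (-3, 2).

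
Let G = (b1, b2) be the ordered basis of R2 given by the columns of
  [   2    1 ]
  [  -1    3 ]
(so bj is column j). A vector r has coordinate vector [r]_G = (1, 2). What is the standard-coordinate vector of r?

(4, 5)

The coordinates say r = b1 + 2b2; adding the scaled basis vectors gives (4, 5).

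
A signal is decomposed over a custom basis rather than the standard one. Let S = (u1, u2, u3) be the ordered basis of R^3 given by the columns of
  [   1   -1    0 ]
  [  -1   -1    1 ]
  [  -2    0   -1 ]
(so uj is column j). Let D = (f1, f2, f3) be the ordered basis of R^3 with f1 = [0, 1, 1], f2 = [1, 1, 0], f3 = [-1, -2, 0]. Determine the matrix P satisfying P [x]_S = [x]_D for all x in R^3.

Take x = uj: its S-coordinates are the j-th standard unit vector, so P e_j — column j of P — equals [uj]_D.
u1 = -2f1 + f2 + 0·f3, giving column 1 = [-2, 1, 0]; repeating for each j gives P = [[-2, 0, -1], [1, -1, -2], [0, 0, -2]].

[[-2, 0, -1], [1, -1, -2], [0, 0, -2]]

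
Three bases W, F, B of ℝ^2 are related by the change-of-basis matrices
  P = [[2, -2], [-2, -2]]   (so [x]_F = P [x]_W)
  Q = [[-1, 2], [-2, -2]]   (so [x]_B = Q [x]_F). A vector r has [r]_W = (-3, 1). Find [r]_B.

(16, 8)

Composing the changes, [r]_B = Q P [r]_W.
Q P = [[-6, -2], [0, 8]]; applying this to (-3, 1) gives (16, 8).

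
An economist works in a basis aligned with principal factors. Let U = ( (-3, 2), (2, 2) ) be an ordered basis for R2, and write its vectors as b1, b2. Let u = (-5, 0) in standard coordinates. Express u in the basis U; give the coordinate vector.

(1, -1)

We seek scalars with c_1 b1 + c_2 b2 = u; equivalently solve M c = u where the columns of M are b1, b2.
System: -3c_1 + 2c_2 = -5, 2c_1 + 2c_2 = 0; solving gives c_1 = 1, c_2 = -1.
Check: b1 - b2 = (-5, 0).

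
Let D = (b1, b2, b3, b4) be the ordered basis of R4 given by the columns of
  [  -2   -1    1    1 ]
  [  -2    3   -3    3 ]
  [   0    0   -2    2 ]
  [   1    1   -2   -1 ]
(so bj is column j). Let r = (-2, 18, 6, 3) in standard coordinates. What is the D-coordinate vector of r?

(0, 3, -1, 2)

We seek scalars with c_1 b1 + ... + c_4 b4 = r; equivalently solve M c = r where the columns of M are b1, ..., b4.
Solving this 4x4 system gives c = (0, 3, -1, 2).
Check: 0·b1 + 3b2 - b3 + 2b4 = (-2, 18, 6, 3).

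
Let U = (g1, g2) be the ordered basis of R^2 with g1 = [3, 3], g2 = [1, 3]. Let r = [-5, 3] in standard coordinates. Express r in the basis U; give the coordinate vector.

[-3, 4]

Write r = c_1 g1 + c_2 g2 and solve for the c_i.
System: 3c_1 + c_2 = -5, 3c_1 + 3c_2 = 3; solving gives c_1 = -3, c_2 = 4.
Check: -3g1 + 4g2 = [-5, 3].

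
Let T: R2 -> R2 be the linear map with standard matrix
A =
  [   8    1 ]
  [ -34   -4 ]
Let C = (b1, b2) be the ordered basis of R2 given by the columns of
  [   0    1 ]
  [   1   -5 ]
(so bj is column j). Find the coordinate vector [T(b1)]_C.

<1, 1>

Compute T(b1) = A b1 = <1, -4> in standard coordinates.
Then write this in C-coordinates: solve for y in y_1 b1 + y_2 b2 = <1, -4>.
This gives y = <1, 1>, which is column 1 of [T]_C.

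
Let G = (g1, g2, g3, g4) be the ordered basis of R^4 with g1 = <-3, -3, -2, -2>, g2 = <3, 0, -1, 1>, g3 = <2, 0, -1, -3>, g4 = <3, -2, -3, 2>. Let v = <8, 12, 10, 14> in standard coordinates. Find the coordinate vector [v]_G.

<-4, 0, -2, 0>

Write v = c_1 g1 + ... + c_4 g4 and solve for the c_i.
Gaussian elimination on [M | v] yields c = (-4, 0, -2, 0).
Check: -4g1 + 0·g2 - 2g3 + 0·g4 = <8, 12, 10, 14>.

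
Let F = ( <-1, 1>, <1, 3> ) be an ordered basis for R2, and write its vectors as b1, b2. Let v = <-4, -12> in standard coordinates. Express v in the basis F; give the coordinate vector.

<0, -4>

[v]_F is the unique c with M c = v, where M has columns b1, b2.
System: -c_1 + c_2 = -4, c_1 + 3c_2 = -12; solving gives c_1 = 0, c_2 = -4.
Check: 0·b1 - 4b2 = <-4, -12>.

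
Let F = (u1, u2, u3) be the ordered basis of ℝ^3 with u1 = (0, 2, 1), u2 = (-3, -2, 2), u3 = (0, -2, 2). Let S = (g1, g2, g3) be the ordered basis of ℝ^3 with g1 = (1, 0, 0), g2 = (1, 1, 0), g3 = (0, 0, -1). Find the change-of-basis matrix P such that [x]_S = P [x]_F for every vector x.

[[-2, -1, 2], [2, -2, -2], [-1, -2, -2]]

Let M have columns uj and N have columns gj. Then for every x, N [x]_S = x = M [x]_F, so P = N^(-1) M.
Since det N = -1, N^(-1) has integer entries; multiplying gives P = [[-2, -1, 2], [2, -2, -2], [-1, -2, -2]].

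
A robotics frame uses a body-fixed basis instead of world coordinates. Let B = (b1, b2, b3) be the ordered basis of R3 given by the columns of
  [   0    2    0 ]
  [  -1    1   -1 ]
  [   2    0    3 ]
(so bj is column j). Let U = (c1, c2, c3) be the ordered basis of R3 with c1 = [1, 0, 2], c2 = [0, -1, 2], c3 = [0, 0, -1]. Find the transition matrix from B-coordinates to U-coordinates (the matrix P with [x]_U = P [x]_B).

Column j of P is [bj]_U, since P maps B-coordinates to U-coordinates.
Expressing b1 in U: b1 = 0·c1 + c2 + 0·c3, so column 1 of P is [0, 1, 0].
Doing the same for each bj gives P = [[0, 2, 0], [1, -1, 1], [0, 2, -1]].

[[0, 2, 0], [1, -1, 1], [0, 2, -1]]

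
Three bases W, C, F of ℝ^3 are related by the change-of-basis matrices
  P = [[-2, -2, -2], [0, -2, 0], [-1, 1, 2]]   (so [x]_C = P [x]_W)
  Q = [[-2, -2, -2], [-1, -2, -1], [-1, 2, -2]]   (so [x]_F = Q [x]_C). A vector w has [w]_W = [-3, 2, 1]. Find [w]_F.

[-6, 1, -22]

Apply P to get C-coordinates [0, -4, 7], then Q to get F-coordinates.
The result is [w]_F = [-6, 1, -22].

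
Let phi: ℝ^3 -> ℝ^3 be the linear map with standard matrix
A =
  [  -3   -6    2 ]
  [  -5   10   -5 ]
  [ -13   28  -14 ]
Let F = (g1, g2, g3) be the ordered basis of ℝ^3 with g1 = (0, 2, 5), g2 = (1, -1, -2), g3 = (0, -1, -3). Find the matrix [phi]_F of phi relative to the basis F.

Let P have columns g1, ..., g3. Then [phi]_F = P^(-1) A P.
Here det P = 1, so P^(-1) is integer; computing A P first and then P^(-1)(A P) gives [[-3, -3, 1], [-2, -1, 0], [1, 0, -3]].

[[-3, -3, 1], [-2, -1, 0], [1, 0, -3]]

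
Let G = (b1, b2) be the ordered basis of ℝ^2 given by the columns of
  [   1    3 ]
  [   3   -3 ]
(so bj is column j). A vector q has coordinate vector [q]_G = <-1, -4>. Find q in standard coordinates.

<-13, 9>

The coordinates say q = -b1 - 4b2; adding the scaled basis vectors gives <-13, 9>.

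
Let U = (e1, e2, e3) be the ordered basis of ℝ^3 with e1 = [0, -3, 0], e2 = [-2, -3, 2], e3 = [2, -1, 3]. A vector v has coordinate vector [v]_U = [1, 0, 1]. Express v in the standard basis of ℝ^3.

The coordinates say v = e1 + 0·e2 + e3; adding the scaled basis vectors gives [2, -4, 3].

[2, -4, 3]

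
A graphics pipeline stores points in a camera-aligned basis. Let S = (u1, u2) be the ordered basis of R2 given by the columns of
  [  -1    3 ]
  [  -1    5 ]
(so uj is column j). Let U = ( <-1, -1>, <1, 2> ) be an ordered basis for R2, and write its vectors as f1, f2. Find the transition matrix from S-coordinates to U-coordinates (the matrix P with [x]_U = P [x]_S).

Let M have columns uj and N have columns fj. Then for every x, N [x]_U = x = M [x]_S, so P = N^(-1) M.
Since det N = -1, N^(-1) has integer entries; multiplying gives P = [[1, -1], [0, 2]].

[[1, -1], [0, 2]]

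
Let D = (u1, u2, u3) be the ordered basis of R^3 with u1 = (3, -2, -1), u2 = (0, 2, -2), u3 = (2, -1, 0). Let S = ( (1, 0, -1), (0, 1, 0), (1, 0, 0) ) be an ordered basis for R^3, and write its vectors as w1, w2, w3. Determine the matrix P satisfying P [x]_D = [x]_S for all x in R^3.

Let M have columns uj and N have columns wj. Then for every x, N [x]_S = x = M [x]_D, so P = N^(-1) M.
Since det N = 1, N^(-1) has integer entries; multiplying gives P = [[1, 2, 0], [-2, 2, -1], [2, -2, 2]].

[[1, 2, 0], [-2, 2, -1], [2, -2, 2]]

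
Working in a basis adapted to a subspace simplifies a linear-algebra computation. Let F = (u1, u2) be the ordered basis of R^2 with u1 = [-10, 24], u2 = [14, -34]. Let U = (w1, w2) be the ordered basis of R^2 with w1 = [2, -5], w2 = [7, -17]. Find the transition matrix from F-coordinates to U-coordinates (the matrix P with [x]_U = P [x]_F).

[[2, 0], [-2, 2]]

Column j of P is [uj]_U, since P maps F-coordinates to U-coordinates.
Expressing u1 in U: u1 = 2w1 - 2w2, so column 1 of P is [2, -2].
Doing the same for each uj gives P = [[2, 0], [-2, 2]].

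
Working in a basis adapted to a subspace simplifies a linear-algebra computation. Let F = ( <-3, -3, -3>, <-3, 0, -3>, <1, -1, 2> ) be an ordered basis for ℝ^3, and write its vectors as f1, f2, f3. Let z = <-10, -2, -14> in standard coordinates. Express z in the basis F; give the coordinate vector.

<2, 0, -4>

Write z = c_1 f1 + ... + c_3 f3 and solve for the c_i.
Solving this 3x3 system gives c = (2, 0, -4).
Check: 2f1 + 0·f2 - 4f3 = <-10, -2, -14>.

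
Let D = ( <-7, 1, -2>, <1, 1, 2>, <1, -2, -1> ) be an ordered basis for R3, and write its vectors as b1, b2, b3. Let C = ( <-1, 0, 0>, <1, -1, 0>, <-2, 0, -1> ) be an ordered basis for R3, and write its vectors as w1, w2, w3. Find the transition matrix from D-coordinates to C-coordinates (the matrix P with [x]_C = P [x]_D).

[[2, 2, -1], [-1, -1, 2], [2, -2, 1]]

Take x = bj: its D-coordinates are the j-th standard unit vector, so P e_j — column j of P — equals [bj]_C.
b1 = 2w1 - w2 + 2w3, giving column 1 = <2, -1, 2>; repeating for each j gives P = [[2, 2, -1], [-1, -1, 2], [2, -2, 1]].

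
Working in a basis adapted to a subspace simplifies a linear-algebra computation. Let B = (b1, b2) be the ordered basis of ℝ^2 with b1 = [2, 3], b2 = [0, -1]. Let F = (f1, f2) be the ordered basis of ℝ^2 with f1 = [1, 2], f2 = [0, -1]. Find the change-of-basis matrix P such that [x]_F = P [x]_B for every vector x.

Let M have columns bj and N have columns fj. Then for every x, N [x]_F = x = M [x]_B, so P = N^(-1) M.
Since det N = -1, N^(-1) has integer entries; multiplying gives P = [[2, 0], [1, 1]].

[[2, 0], [1, 1]]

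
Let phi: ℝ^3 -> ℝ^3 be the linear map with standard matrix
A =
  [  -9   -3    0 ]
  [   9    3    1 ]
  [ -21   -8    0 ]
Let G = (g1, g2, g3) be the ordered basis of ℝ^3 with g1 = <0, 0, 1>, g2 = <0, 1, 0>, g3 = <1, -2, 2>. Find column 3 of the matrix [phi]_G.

<1, -1, -3>

Compute phi(g3) = A g3 = <-3, 5, -5> in standard coordinates.
Then write this in G-coordinates: solve for y in y_1 g1 + ... + y_3 g3 = <-3, 5, -5>.
This gives y = <1, -1, -3>, which is column 3 of [phi]_G.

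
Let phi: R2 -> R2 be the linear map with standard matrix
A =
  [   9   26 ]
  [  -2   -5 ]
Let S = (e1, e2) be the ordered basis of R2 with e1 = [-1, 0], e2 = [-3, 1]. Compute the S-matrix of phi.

Let P have columns e1, e2. Then [phi]_S = P^(-1) A P.
Here det P = -1, so P^(-1) is integer; computing A P first and then P^(-1)(A P) gives [[3, -2], [2, 1]].

[[3, -2], [2, 1]]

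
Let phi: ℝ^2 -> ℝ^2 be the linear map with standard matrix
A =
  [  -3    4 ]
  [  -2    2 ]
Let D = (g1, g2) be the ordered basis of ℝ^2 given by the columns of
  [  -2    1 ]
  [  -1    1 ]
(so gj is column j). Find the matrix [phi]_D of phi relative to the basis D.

With P the matrix whose columns are g1, g2, [phi]_D = P^(-1) A P.
Column by column: phi(g1) = A g1 = [2, 2]; its D-coordinates [0, 2] give column 1.
Continuing for each basis vector yields [phi]_D = [[0, -1], [2, -1]].

[[0, -1], [2, -1]]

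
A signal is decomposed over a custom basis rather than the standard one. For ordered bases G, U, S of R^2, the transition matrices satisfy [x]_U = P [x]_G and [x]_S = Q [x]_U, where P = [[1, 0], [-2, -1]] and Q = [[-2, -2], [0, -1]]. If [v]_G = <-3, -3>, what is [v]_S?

<-12, -9>

First [v]_U = P [v]_G = <-3, 9>.
Then [v]_S = Q [v]_U = <-12, -9>.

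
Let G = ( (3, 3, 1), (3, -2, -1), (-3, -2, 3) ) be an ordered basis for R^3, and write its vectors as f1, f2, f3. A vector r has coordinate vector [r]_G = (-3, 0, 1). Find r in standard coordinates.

r = M [r]_G, where M has columns f1, ..., f3.
Carrying out the matrix-vector product, r = (-12, -11, 0).

(-12, -11, 0)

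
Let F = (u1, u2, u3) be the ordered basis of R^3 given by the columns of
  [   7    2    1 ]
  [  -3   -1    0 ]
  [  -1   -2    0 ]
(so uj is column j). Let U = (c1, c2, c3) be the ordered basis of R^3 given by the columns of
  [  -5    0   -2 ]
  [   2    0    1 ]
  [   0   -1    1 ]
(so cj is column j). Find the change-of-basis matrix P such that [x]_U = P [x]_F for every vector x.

[[-1, 0, -1], [0, 1, 2], [-1, -1, 2]]

Let M have columns uj and N have columns cj. Then for every x, N [x]_U = x = M [x]_F, so P = N^(-1) M.
Since det N = -1, N^(-1) has integer entries; multiplying gives P = [[-1, 0, -1], [0, 1, 2], [-1, -1, 2]].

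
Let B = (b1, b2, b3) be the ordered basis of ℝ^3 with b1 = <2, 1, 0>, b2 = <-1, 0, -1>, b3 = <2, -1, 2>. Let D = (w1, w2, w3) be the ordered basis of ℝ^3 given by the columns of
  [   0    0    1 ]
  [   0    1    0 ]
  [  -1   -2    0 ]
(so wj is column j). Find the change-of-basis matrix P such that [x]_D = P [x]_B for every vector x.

[[-2, 1, 0], [1, 0, -1], [2, -1, 2]]

Let M have columns bj and N have columns wj. Then for every x, N [x]_D = x = M [x]_B, so P = N^(-1) M.
Since det N = 1, N^(-1) has integer entries; multiplying gives P = [[-2, 1, 0], [1, 0, -1], [2, -1, 2]].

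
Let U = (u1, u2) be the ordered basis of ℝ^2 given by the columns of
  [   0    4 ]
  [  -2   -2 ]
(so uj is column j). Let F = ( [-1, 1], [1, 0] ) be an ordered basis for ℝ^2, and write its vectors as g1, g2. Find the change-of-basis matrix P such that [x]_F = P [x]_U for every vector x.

[[-2, -2], [-2, 2]]

Column j of P is [uj]_F, since P maps U-coordinates to F-coordinates.
Expressing u1 in F: u1 = -2g1 - 2g2, so column 1 of P is [-2, -2].
Doing the same for each uj gives P = [[-2, -2], [-2, 2]].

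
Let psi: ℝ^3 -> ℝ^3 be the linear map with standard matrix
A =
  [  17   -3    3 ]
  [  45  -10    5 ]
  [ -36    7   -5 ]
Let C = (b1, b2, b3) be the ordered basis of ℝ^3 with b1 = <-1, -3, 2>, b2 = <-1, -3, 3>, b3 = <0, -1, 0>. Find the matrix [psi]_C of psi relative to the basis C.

[[1, -3, -2], [1, 2, -1], [-1, 3, -1]]

The j-th column of [psi]_C is [psi(bj)]_C.
psi(b1) = A b1 = <-2, -5, 5> = b1 + b2 - b3, so column 1 is <1, 1, -1>.
Repeating for b2, b3 and assembling the columns gives [[1, -3, -2], [1, 2, -1], [-1, 3, -1]].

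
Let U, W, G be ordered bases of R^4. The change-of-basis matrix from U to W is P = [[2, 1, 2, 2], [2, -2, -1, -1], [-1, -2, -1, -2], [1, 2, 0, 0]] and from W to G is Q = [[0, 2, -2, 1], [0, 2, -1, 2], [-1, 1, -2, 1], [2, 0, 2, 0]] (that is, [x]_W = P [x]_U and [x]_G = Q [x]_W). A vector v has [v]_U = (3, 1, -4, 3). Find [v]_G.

(29, 27, 19, -4)

Composing the changes, [v]_G = Q P [v]_U.
Q P = [[7, 2, 0, 2], [7, 2, -1, 0], [3, 3, -1, 1], [2, -2, 2, 0]]; applying this to (3, 1, -4, 3) gives (29, 27, 19, -4).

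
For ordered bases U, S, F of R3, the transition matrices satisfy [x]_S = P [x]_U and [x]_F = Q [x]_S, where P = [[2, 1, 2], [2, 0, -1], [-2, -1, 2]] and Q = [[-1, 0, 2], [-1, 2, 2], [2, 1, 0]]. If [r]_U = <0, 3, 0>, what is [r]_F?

<-9, -9, 6>

Composing the changes, [r]_F = Q P [r]_U.
Q P = [[-6, -3, 2], [-2, -3, 0], [6, 2, 3]]; applying this to <0, 3, 0> gives <-9, -9, 6>.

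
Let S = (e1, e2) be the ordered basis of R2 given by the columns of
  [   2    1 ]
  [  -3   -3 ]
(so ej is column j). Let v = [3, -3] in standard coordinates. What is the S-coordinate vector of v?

[v]_S is the unique c with M c = v, where M has columns e1, e2.
System: 2c_1 + c_2 = 3, -3c_1 - 3c_2 = -3; solving gives c_1 = 2, c_2 = -1.
Check: 2e1 - e2 = [3, -3].

[2, -1]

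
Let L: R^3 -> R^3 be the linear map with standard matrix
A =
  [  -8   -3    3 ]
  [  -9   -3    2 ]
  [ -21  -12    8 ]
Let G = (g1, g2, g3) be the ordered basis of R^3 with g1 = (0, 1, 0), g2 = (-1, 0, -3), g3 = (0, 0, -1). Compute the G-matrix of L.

Let P have columns g1, ..., g3. Then [L]_G = P^(-1) A P.
Here det P = -1, so P^(-1) is integer; computing A P first and then P^(-1)(A P) gives [[-3, 3, -2], [3, 1, 3], [3, 0, -1]].

[[-3, 3, -2], [3, 1, 3], [3, 0, -1]]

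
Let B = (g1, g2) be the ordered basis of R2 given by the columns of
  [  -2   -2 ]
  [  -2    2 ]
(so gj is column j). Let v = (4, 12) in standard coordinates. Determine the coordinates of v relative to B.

Write v = c_1 g1 + c_2 g2 and solve for the c_i.
System: -2c_1 - 2c_2 = 4, -2c_1 + 2c_2 = 12; solving gives c_1 = -4, c_2 = 2.
Check: -4g1 + 2g2 = (4, 12).

(-4, 2)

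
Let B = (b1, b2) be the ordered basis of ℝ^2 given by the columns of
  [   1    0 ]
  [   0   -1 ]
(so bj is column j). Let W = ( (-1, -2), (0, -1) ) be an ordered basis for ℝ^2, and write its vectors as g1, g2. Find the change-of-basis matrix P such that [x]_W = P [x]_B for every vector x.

Let M have columns bj and N have columns gj. Then for every x, N [x]_W = x = M [x]_B, so P = N^(-1) M.
Since det N = 1, N^(-1) has integer entries; multiplying gives P = [[-1, 0], [2, 1]].

[[-1, 0], [2, 1]]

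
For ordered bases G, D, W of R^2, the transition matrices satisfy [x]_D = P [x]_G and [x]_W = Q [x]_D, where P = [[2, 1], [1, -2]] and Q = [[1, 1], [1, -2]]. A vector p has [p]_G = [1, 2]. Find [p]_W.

Composing the changes, [p]_W = Q P [p]_G.
Q P = [[3, -1], [0, 5]]; applying this to [1, 2] gives [1, 10].

[1, 10]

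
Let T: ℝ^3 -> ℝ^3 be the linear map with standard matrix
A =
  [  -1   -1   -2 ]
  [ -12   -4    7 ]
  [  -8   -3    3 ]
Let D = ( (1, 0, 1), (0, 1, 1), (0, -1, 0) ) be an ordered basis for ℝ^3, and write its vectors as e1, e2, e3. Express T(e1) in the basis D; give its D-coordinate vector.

Column 1 of [T]_D is the D-coordinate vector of T(e1).
In standard coordinates T(e1) = A e1 = (-3, -5, -5).
Converting to D: (-3, -5, -5) = -3e1 - 2e2 + 3e3, so the coordinate vector is (-3, -2, 3).

(-3, -2, 3)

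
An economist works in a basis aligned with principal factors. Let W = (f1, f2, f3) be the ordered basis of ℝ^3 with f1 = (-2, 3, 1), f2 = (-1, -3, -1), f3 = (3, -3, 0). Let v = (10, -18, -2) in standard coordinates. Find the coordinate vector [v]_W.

We seek scalars with c_1 f1 + ... + c_3 f3 = v; equivalently solve M c = v where the columns of M are f1, ..., f3.
Row-reducing the augmented matrix [M | v] gives c = (0, 2, 4).
Check: 0·f1 + 2f2 + 4f3 = (10, -18, -2).

(0, 2, 4)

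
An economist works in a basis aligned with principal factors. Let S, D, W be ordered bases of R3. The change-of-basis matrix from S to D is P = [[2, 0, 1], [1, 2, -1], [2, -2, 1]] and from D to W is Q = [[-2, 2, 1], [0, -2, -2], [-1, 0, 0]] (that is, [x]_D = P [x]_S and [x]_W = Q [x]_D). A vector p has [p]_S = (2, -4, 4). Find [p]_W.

(-20, -12, -8)

First [p]_D = P [p]_S = (8, -10, 16).
Then [p]_W = Q [p]_D = (-20, -12, -8).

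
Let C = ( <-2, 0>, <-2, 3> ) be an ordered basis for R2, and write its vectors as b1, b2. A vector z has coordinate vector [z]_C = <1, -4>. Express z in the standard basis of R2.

z = M [z]_C, where M has columns b1, b2.
Carrying out the matrix-vector product, z = <6, -12>.

<6, -12>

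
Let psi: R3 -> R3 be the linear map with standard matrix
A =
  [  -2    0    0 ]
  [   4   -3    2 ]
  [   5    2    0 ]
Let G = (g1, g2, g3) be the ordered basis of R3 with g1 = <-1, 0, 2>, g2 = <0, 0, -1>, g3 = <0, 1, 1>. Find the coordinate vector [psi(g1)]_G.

Compute psi(g1) = A g1 = <2, 0, -5> in standard coordinates.
Then write this in G-coordinates: solve for y in y_1 g1 + ... + y_3 g3 = <2, 0, -5>.
This gives y = <-2, 1, 0>, which is column 1 of [psi]_G.

<-2, 1, 0>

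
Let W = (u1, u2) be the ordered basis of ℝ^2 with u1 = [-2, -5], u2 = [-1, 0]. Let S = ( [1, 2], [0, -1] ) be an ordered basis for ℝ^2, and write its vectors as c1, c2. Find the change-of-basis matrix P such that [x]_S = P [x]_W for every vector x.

Take x = uj: its W-coordinates are the j-th standard unit vector, so P e_j — column j of P — equals [uj]_S.
u1 = -2c1 + c2, giving column 1 = [-2, 1]; repeating for each j gives P = [[-2, -1], [1, -2]].

[[-2, -1], [1, -2]]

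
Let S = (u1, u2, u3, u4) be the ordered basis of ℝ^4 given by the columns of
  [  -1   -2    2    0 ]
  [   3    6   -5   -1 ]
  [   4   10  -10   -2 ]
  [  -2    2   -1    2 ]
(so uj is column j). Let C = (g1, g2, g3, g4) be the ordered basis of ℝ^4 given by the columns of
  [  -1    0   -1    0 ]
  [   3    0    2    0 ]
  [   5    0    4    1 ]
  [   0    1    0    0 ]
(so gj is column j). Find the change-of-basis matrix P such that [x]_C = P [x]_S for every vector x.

Column j of P is [uj]_C, since P maps S-coordinates to C-coordinates.
Expressing u1 in C: u1 = g1 - 2g2 + 0·g3 - g4, so column 1 of P is [1, -2, 0, -1].
Doing the same for each uj gives P = [[1, 2, -1, -1], [-2, 2, -1, 2], [0, 0, -1, 1], [-1, 0, -1, -1]].

[[1, 2, -1, -1], [-2, 2, -1, 2], [0, 0, -1, 1], [-1, 0, -1, -1]]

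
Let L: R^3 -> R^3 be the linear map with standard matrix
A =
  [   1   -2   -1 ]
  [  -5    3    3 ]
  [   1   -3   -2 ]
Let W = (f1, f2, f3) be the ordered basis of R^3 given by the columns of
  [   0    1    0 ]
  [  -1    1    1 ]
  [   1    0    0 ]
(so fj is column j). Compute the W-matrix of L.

With P the matrix whose columns are f1, ..., f3, [L]_W = P^(-1) A P.
Column by column: L(f1) = A f1 = (1, 0, 1); its W-coordinates (1, 1, 0) give column 1.
Continuing for each basis vector yields [L]_W = [[1, -2, -3], [1, -1, -2], [0, -3, 2]].

[[1, -2, -3], [1, -1, -2], [0, -3, 2]]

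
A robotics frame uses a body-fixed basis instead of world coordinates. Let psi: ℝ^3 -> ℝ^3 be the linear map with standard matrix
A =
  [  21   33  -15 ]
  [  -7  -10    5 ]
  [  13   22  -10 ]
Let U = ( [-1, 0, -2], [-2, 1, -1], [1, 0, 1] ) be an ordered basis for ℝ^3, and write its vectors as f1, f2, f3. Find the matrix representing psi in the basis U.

Let P have columns f1, ..., f3. Then [psi]_U = P^(-1) A P.
Here det P = 1, so P^(-1) is integer; computing A P first and then P^(-1)(A P) gives [[-1, -1, 1], [-3, -1, -2], [2, 3, 3]].

[[-1, -1, 1], [-3, -1, -2], [2, 3, 3]]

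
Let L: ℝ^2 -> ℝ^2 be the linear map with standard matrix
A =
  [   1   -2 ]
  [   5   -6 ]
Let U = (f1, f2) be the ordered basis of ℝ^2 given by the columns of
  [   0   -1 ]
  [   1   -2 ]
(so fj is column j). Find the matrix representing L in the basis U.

The j-th column of [L]_U is [L(fj)]_U.
L(f1) = A f1 = (-2, -6) = -2f1 + 2f2, so column 1 is (-2, 2).
Repeating for f2 and assembling the columns gives [[-2, 1], [2, -3]].

[[-2, 1], [2, -3]]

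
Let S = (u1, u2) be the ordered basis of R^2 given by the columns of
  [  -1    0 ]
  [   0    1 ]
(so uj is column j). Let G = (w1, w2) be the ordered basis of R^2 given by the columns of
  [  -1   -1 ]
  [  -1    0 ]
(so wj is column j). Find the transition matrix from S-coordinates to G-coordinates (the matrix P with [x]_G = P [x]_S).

Let M have columns uj and N have columns wj. Then for every x, N [x]_G = x = M [x]_S, so P = N^(-1) M.
Since det N = -1, N^(-1) has integer entries; multiplying gives P = [[0, -1], [1, 1]].

[[0, -1], [1, 1]]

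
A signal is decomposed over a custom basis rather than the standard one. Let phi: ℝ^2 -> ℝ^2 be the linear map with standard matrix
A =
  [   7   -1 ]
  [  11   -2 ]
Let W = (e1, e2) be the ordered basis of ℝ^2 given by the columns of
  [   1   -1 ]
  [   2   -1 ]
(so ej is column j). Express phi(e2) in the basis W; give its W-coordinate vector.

<-3, 3>

Column 2 of [phi]_W is the W-coordinate vector of phi(e2).
In standard coordinates phi(e2) = A e2 = <-6, -9>.
Converting to W: <-6, -9> = -3e1 + 3e2, so the coordinate vector is <-3, 3>.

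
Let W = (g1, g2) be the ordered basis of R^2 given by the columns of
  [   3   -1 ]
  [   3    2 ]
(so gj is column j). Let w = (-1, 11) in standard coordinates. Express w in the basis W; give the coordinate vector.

(1, 4)

We seek scalars with c_1 g1 + c_2 g2 = w; equivalently solve M c = w where the columns of M are g1, g2.
System: 3c_1 - c_2 = -1, 3c_1 + 2c_2 = 11; solving gives c_1 = 1, c_2 = 4.
Check: g1 + 4g2 = (-1, 11).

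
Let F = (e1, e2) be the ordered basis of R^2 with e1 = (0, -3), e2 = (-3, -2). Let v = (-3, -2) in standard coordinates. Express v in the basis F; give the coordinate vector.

We seek scalars with c_1 e1 + c_2 e2 = v; equivalently solve M c = v where the columns of M are e1, e2.
System: 0c_1 - 3c_2 = -3, -3c_1 - 2c_2 = -2; solving gives c_1 = 0, c_2 = 1.
Check: 0·e1 + e2 = (-3, -2).

(0, 1)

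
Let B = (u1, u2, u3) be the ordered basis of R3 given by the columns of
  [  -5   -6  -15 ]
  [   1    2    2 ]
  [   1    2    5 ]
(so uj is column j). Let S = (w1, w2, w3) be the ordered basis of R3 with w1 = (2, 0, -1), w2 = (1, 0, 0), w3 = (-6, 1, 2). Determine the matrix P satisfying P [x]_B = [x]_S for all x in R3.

[[1, 2, -1], [-1, 2, -1], [1, 2, 2]]

Let M have columns uj and N have columns wj. Then for every x, N [x]_S = x = M [x]_B, so P = N^(-1) M.
Since det N = -1, N^(-1) has integer entries; multiplying gives P = [[1, 2, -1], [-1, 2, -1], [1, 2, 2]].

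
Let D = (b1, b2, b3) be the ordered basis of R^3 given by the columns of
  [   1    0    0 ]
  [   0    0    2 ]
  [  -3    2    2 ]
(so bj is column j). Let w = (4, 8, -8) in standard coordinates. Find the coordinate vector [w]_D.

(4, -2, 4)

Write w = c_1 b1 + ... + c_3 b3 and solve for the c_i.
Row-reducing the augmented matrix [M | w] gives c = (4, -2, 4).
Check: 4b1 - 2b2 + 4b3 = (4, 8, -8).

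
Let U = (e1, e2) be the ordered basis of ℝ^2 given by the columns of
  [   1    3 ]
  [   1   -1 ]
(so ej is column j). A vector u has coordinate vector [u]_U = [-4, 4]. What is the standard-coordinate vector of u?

By definition u = -4e1 + 4e2.
Summing componentwise gives [8, -8].

[8, -8]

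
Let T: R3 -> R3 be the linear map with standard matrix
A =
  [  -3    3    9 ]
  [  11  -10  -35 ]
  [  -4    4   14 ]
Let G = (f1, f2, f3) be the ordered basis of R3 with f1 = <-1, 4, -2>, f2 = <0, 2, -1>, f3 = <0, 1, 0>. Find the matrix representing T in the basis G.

With P the matrix whose columns are f1, ..., f3, [T]_G = P^(-1) A P.
Column by column: T(f1) = A f1 = <-3, 19, -8>; its G-coordinates <3, 2, 3> give column 1.
Continuing for each basis vector yields [T]_G = [[3, 3, -3], [2, 0, 2], [3, 3, -2]].

[[3, 3, -3], [2, 0, 2], [3, 3, -2]]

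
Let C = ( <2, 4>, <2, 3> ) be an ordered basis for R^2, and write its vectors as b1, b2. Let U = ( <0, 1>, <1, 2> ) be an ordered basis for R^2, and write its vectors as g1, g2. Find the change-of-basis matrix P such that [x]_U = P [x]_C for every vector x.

[[0, -1], [2, 2]]

Column j of P is [bj]_U, since P maps C-coordinates to U-coordinates.
Expressing b1 in U: b1 = 0·g1 + 2g2, so column 1 of P is <0, 2>.
Doing the same for each bj gives P = [[0, -1], [2, 2]].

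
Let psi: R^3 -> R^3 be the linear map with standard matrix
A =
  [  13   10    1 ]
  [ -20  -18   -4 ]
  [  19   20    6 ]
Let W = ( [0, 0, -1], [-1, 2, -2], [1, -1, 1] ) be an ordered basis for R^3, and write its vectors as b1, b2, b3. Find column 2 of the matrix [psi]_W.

Column 2 of [psi]_W is the W-coordinate vector of psi(b2).
In standard coordinates psi(b2) = A b2 = [5, -8, 9].
Converting to W: [5, -8, 9] = -b1 - 3b2 + 2b3, so the coordinate vector is [-1, -3, 2].

[-1, -3, 2]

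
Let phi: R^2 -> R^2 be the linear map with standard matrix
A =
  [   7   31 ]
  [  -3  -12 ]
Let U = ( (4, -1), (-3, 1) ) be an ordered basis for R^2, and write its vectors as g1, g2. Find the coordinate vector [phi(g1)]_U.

(-3, -3)

Column 1 of [phi]_U is the U-coordinate vector of phi(g1).
In standard coordinates phi(g1) = A g1 = (-3, 0).
Converting to U: (-3, 0) = -3g1 - 3g2, so the coordinate vector is (-3, -3).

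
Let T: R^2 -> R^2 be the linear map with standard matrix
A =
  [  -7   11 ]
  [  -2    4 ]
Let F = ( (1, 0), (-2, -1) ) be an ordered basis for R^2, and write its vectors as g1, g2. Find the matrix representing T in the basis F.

[[-3, 3], [2, 0]]

With P the matrix whose columns are g1, g2, [T]_F = P^(-1) A P.
Column by column: T(g1) = A g1 = (-7, -2); its F-coordinates (-3, 2) give column 1.
Continuing for each basis vector yields [T]_F = [[-3, 3], [2, 0]].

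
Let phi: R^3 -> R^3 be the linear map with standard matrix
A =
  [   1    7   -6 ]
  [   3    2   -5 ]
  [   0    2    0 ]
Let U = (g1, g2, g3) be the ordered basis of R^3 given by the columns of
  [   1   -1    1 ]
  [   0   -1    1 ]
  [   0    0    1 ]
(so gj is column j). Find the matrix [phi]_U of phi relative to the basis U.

With P the matrix whose columns are g1, ..., g3, [phi]_U = P^(-1) A P.
Column by column: phi(g1) = A g1 = <1, 3, 0>; its U-coordinates <-2, -3, 0> give column 1.
Continuing for each basis vector yields [phi]_U = [[-2, -3, 2], [-3, 3, 2], [0, -2, 2]].

[[-2, -3, 2], [-3, 3, 2], [0, -2, 2]]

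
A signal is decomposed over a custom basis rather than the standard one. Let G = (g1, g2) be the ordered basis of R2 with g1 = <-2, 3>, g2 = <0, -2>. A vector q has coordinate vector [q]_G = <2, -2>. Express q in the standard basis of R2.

The coordinates say q = 2g1 - 2g2; adding the scaled basis vectors gives <-4, 10>.

<-4, 10>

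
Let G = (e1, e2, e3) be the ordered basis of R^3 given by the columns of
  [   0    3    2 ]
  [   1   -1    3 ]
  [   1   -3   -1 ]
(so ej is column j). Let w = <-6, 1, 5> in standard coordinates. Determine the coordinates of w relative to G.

[w]_G is the unique c with M c = w, where M has columns e1, ..., e3.
Solving this 3x3 system gives c = (-1, -2, 0).
Check: -e1 - 2e2 + 0·e3 = <-6, 1, 5>.

<-1, -2, 0>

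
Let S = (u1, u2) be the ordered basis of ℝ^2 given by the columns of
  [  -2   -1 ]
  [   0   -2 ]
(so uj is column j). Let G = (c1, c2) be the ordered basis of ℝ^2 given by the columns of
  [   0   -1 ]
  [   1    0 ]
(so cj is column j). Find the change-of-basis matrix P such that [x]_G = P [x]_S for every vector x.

[[0, -2], [2, 1]]

Take x = uj: its S-coordinates are the j-th standard unit vector, so P e_j — column j of P — equals [uj]_G.
u1 = 0·c1 + 2c2, giving column 1 = <0, 2>; repeating for each j gives P = [[0, -2], [2, 1]].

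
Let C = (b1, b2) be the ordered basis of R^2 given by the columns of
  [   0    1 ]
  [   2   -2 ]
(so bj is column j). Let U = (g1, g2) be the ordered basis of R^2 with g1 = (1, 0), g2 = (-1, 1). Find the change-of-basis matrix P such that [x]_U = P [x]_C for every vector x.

[[2, -1], [2, -2]]

Column j of P is [bj]_U, since P maps C-coordinates to U-coordinates.
Expressing b1 in U: b1 = 2g1 + 2g2, so column 1 of P is (2, 2).
Doing the same for each bj gives P = [[2, -1], [2, -2]].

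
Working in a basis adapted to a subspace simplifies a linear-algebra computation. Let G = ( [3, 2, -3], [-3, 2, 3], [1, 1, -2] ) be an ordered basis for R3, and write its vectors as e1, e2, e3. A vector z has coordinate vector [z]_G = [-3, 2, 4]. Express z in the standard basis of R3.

[-11, 2, 7]

z = M [z]_G, where M has columns e1, ..., e3.
Carrying out the matrix-vector product, z = [-11, 2, 7].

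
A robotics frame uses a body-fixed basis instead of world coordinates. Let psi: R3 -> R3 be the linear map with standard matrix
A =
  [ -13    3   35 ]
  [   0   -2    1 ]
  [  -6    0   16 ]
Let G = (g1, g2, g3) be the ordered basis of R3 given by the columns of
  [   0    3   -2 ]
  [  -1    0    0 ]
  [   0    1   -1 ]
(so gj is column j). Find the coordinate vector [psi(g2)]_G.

Column 2 of [psi]_G is the G-coordinate vector of psi(g2).
In standard coordinates psi(g2) = A g2 = <-4, 1, -2>.
Converting to G: <-4, 1, -2> = -g1 + 0·g2 + 2g3, so the coordinate vector is <-1, 0, 2>.

<-1, 0, 2>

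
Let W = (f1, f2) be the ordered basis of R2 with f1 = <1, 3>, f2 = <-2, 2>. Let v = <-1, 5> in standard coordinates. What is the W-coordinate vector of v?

[v]_W is the unique c with M c = v, where M has columns f1, f2.
System: c_1 - 2c_2 = -1, 3c_1 + 2c_2 = 5; solving gives c_1 = 1, c_2 = 1.
Check: f1 + f2 = <-1, 5>.

<1, 1>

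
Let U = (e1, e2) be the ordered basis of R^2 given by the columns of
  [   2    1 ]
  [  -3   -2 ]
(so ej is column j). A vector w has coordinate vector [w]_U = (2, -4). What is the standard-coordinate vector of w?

(0, 2)

By definition w = 2e1 - 4e2.
Summing componentwise gives (0, 2).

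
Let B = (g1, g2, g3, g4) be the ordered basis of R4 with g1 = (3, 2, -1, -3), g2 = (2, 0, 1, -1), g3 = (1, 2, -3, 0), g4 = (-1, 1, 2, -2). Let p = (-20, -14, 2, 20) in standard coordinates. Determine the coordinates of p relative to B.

(-4, -4, -2, -2)

[p]_B is the unique c with M c = p, where M has columns g1, ..., g4.
Solving this 4x4 system gives c = (-4, -4, -2, -2).
Check: -4g1 - 4g2 - 2g3 - 2g4 = (-20, -14, 2, 20).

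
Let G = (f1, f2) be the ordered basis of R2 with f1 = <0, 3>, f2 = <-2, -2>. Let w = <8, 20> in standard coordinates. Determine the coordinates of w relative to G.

<4, -4>

Write w = c_1 f1 + c_2 f2 and solve for the c_i.
System: 0c_1 - 2c_2 = 8, 3c_1 - 2c_2 = 20; solving gives c_1 = 4, c_2 = -4.
Check: 4f1 - 4f2 = <8, 20>.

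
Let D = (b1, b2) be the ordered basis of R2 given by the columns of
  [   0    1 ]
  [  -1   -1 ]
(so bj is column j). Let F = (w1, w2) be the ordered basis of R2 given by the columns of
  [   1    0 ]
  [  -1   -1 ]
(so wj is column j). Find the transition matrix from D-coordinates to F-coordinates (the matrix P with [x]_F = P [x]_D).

[[0, 1], [1, 0]]

Let M have columns bj and N have columns wj. Then for every x, N [x]_F = x = M [x]_D, so P = N^(-1) M.
Since det N = -1, N^(-1) has integer entries; multiplying gives P = [[0, 1], [1, 0]].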